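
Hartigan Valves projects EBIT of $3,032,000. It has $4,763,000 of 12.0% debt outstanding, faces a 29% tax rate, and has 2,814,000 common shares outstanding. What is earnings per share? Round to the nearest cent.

$0.62

Interest = $571,560.00, so EBT = $3,032,000 − $571,560.00 = $2,460,440.00.
Net income = $2,460,440.00 × (1 − 0.29) = $1,746,912.40.
EPS = $1,746,912.40 ÷ 2,814,000 = $0.62.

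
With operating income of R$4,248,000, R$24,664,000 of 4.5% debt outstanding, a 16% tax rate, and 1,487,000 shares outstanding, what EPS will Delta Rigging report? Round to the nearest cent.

Pre-tax income = R$4,248,000 − R$1,109,880.00 = R$3,138,120.00.
Net income = R$3,138,120.00 × (1 − 0.16) = R$2,636,020.80.
EPS = R$2,636,020.80 ÷ 1,487,000 = R$1.77.

R$1.77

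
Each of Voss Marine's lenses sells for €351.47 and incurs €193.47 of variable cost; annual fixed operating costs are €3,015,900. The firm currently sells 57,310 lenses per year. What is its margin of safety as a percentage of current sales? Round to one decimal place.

Unit CM = price − variable cost = €351.47 − €193.47 = €158.00. Break-even units = €3,015,900 ÷ €158.00 = 19,087.97; break-even revenue = 19,087.97 × €351.47 = €6,708,850.46.
Actual sales revenue = 57,310 × €351.47 = €20,142,745.70.
Margin of safety = (€20,142,745.70 − €6,708,850.46) ÷ €20,142,745.70 = 66.7%.

66.7%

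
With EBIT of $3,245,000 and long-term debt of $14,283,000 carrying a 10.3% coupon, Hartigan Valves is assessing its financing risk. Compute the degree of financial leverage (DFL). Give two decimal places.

1.83

Annual interest charges come to $1,471,149.00.
Degree of financial leverage = EBIT / (EBIT − interest) = $3,245,000 / $1,773,851.00 = 1.8294.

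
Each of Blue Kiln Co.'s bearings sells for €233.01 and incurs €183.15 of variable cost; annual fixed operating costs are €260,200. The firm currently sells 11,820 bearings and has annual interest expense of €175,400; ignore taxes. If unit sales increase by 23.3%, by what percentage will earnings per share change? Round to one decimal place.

Total contribution margin = 11,820 × €49.86 = €589,345.20.
Operating income = contribution − fixed costs = €589,345.20 − €260,200 = €329,145.20.
After interest of €175,400.00, pre-tax earnings = €153,745.20.
Degree of combined leverage = contribution ÷ (EBIT − I) = €589,345.20 ÷ €153,745.20 = 3.8333.
%ΔEPS = DCL × %ΔSales = 3.8333 × +23.3% = +89.3%.

+89.3%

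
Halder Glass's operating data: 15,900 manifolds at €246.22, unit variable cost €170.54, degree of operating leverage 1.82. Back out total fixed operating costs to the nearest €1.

€542,152

Total contribution margin = 15,900 × €75.68 = €1,203,312.00.
Since DOL = CM ÷ EBIT, EBIT = €1,203,312.00 ÷ 1.82 = €661,160.44.
Fixed costs = CM − EBIT = €1,203,312.00 − €661,160.44 = €542,152.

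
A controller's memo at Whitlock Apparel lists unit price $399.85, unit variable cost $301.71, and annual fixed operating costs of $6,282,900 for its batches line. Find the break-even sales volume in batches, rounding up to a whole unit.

64,020 batches

Unit CM = price − variable cost = $399.85 − $301.71 = $98.14.
Break-even volume = fixed costs ÷ CM per unit = $6,282,900 ÷ $98.14 = 64,019.77, so 64,020 batches.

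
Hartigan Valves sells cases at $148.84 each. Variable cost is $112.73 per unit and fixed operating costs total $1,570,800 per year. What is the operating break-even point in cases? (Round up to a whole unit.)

Each unit contributes $148.84 − $112.73 = $36.11.
Break-even volume = fixed costs ÷ CM per unit = $1,570,800 ÷ $36.11 = 43,500.42, so 43,501 cases.

43,501 cases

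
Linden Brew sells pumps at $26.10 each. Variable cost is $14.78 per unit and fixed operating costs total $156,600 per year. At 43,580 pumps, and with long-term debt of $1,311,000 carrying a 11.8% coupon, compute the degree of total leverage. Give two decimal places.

2.71

Total contribution margin = 43,580 × $11.32 = $493,325.60.
Subtracting fixed costs: EBIT = $493,325.60 − $156,600 = $336,725.60. Interest = $154,698.00.
DOL = $493,325.60 ÷ $336,725.60 = 1.4651; DFL = $336,725.60 ÷ $182,027.60 = 1.8499.
Combined leverage = 1.4651 × 1.8499 = 2.7103.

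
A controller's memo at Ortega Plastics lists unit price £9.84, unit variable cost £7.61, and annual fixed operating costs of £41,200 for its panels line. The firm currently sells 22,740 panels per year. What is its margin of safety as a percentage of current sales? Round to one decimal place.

Unit CM = price − variable cost = £9.84 − £7.61 = £2.23. Break-even units = £41,200 ÷ £2.23 = 18,475.34; break-even revenue = 18,475.34 × £9.84 = £181,797.31.
Actual sales revenue = 22,740 × £9.84 = £223,761.60.
Margin of safety = (£223,761.60 − £181,797.31) ÷ £223,761.60 = 18.8%.

18.8%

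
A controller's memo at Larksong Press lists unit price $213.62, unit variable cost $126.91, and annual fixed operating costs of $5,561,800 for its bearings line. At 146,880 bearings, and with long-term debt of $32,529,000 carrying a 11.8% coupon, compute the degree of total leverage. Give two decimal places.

3.82

At 146,880 units, contribution = 146,880 × $86.71 = $12,735,964.80.
Operating income = contribution − fixed costs = $12,735,964.80 − $5,561,800 = $7,174,164.80. Interest = $3,838,422.00, so EBIT − I = $3,335,742.80.
DCL = contribution ÷ (EBIT − I) = $12,735,964.80 ÷ $3,335,742.80 = 3.8180.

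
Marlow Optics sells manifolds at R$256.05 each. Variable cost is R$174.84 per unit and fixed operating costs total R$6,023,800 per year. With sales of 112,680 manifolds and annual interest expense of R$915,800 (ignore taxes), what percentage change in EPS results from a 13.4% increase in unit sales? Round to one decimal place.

At 112,680 units, contribution = 112,680 × R$81.21 = R$9,150,742.80.
Subtracting fixed costs: EBIT = R$9,150,742.80 − R$6,023,800 = R$3,126,942.80.
After interest of R$915,800.00, pre-tax earnings = R$2,211,142.80.
DCL = total CM / (EBIT − I) = R$9,150,742.80 / R$2,211,142.80 = 4.1385.
%ΔEPS = DCL × %ΔSales = 4.1385 × +13.4% = +55.5%.

+55.5%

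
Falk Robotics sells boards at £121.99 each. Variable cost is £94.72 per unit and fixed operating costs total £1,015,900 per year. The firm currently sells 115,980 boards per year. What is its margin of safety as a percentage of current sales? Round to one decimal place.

Contribution margin per unit = £121.99 − £94.72 = £27.27. Break-even units = £1,015,900 ÷ £27.27 = 37,253.39; break-even revenue = 37,253.39 × £121.99 = £4,544,541.29.
Actual sales revenue = 115,980 × £121.99 = £14,148,400.20.
Margin of safety = (£14,148,400.20 − £4,544,541.29) ÷ £14,148,400.20 = 67.9%.

67.9%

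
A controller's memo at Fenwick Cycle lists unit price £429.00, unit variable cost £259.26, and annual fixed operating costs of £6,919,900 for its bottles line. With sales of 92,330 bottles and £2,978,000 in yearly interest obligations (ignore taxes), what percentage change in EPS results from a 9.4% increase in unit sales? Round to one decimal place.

+25.5%

Contribution at this volume is 92,330 × £169.74 = £15,672,094.20.
EBIT = £15,672,094.20 − £6,919,900 = £8,752,194.20.
Interest = £2,978,000.00, so EBIT − I = £5,774,194.20.
DCL = total CM / (EBIT − I) = £15,672,094.20 / £5,774,194.20 = 2.7142.
EPS therefore changes by 2.7142 × (+9.4%) = +25.5%.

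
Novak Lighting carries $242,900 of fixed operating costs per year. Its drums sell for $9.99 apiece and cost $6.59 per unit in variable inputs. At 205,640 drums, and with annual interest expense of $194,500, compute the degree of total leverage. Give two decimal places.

2.67

At 205,640 units, contribution = 205,640 × $3.40 = $699,176.00.
Operating income = contribution − fixed costs = $699,176.00 − $242,900 = $456,276.00. Interest = $194,500.00.
DOL = $699,176.00 ÷ $456,276.00 = 1.5324; DFL = $456,276.00 ÷ $261,776.00 = 1.7430.
Combined leverage = 1.5324 × 1.7430 = 2.6710.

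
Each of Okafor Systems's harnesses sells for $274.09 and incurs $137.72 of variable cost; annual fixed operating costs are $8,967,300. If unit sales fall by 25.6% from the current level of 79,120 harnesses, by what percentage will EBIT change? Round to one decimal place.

Total contribution margin = 79,120 × $136.37 = $10,789,594.40.
EBIT = $10,789,594.40 − $8,967,300 = $1,822,294.40.
DOL = contribution ÷ EBIT = $10,789,594.40 ÷ $1,822,294.40 = 5.9209.
%ΔEBIT = DOL × %ΔSales = 5.9209 × -25.6% = -151.6%.

-151.6%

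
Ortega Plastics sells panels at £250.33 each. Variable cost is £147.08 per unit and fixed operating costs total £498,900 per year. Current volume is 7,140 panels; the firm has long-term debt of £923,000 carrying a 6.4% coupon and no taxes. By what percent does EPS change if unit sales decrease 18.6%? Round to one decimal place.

-76.5%

Total contribution margin = 7,140 × £103.25 = £737,205.00.
Subtracting fixed costs: EBIT = £737,205.00 − £498,900 = £238,305.00.
Interest = £59,072.00, so EBIT − I = £179,233.00.
Degree of combined leverage = contribution ÷ (EBIT − I) = £737,205.00 ÷ £179,233.00 = 4.1131.
%ΔEPS = DCL × %ΔSales = 4.1131 × -18.6% = -76.5%.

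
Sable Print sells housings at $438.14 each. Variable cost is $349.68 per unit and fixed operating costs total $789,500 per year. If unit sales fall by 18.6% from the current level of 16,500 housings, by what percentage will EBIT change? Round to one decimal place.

-40.5%

Total contribution margin = 16,500 × $88.46 = $1,459,590.00.
Subtracting fixed costs: EBIT = $1,459,590.00 − $789,500 = $670,090.00.
So DOL = total CM / EBIT = $1,459,590.00 / $670,090.00 = 2.1782.
%ΔEBIT = DOL × %ΔSales = 2.1782 × -18.6% = -40.5%.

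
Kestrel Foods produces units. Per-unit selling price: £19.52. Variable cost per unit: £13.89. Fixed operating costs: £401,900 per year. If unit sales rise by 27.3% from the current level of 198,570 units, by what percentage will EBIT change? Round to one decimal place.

Total contribution margin = 198,570 × £5.63 = £1,117,949.10.
Operating income = contribution − fixed costs = £1,117,949.10 − £401,900 = £716,049.10.
So DOL = total CM / EBIT = £1,117,949.10 / £716,049.10 = 1.5613.
So EBIT moves 1.5613 × (+27.3%) = +42.6%.

+42.6%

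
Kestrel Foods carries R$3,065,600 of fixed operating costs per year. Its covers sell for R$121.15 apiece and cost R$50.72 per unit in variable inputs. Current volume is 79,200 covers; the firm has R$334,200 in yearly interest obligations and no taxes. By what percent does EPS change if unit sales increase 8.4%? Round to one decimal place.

+21.5%

Total contribution margin = 79,200 × R$70.43 = R$5,578,056.00.
EBIT = R$5,578,056.00 − R$3,065,600 = R$2,512,456.00.
After interest of R$334,200.00, pre-tax earnings = R$2,178,256.00.
Degree of combined leverage = contribution ÷ (EBIT − I) = R$5,578,056.00 ÷ R$2,178,256.00 = 2.5608.
%ΔEPS = DCL × %ΔSales = 2.5608 × +8.4% = +21.5%.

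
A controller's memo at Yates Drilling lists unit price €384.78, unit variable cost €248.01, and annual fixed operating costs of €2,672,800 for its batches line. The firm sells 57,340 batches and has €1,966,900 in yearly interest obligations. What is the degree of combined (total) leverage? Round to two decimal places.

Total contribution margin = 57,340 × €136.77 = €7,842,391.80.
EBIT = €7,842,391.80 − €2,672,800 = €5,169,591.80. Interest = €1,966,900.00.
DOL = €7,842,391.80 ÷ €5,169,591.80 = 1.5170; DFL = €5,169,591.80 ÷ €3,202,691.80 = 1.6141.
Combined leverage = 1.5170 × 1.6141 = 2.4486.

2.45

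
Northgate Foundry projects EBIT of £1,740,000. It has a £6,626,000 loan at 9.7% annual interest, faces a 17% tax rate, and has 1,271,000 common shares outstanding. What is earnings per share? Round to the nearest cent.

Interest = £642,722.00, so EBT = £1,740,000 − £642,722.00 = £1,097,278.00.
After tax at 17%: net income = £1,097,278.00 × 0.83 = £910,740.74.
EPS = £910,740.74 ÷ 1,271,000 = £0.72.

£0.72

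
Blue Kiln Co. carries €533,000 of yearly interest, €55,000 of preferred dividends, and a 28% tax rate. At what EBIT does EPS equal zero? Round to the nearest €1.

€609,389

Grossing the preferred dividend up to pre-tax terms: €55,000 / (1 − 0.28) = €76,388.89.
EPS = 0 when EBIT covers interest plus the pre-tax preferred burden: €533,000 + €76,388.89 = €609,388.89.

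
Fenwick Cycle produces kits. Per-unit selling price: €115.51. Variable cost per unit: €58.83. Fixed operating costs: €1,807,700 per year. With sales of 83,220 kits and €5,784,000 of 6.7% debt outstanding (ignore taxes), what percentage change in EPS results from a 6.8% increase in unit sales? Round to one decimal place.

Total contribution margin = 83,220 × €56.68 = €4,716,909.60.
Subtracting fixed costs: EBIT = €4,716,909.60 − €1,807,700 = €2,909,209.60.
After interest of €387,528.00, pre-tax earnings = €2,521,681.60.
DCL = total CM / (EBIT − I) = €4,716,909.60 / €2,521,681.60 = 1.8705.
EPS therefore changes by 1.8705 × (+6.8%) = +12.7%.

+12.7%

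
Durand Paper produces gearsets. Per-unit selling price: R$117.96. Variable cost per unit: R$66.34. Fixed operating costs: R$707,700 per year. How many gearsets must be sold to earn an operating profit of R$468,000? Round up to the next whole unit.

22,777 gearsets

Contribution margin per unit = R$117.96 − R$66.34 = R$51.62.
Units = (FC + target) / CM = (R$707,700 + R$468,000) / R$51.62 = 22,776.06, so 22,777 gearsets.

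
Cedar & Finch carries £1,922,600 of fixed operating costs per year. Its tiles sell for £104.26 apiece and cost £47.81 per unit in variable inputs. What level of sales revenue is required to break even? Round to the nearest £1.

£3,550,935

CM per unit = £104.26 − £47.81 = £56.45; CM ratio = £56.45 / £104.26 = 0.5414.
Break-even sales = FC ÷ CM ratio = £1,922,600 × £104.26 / £56.45 = £3,550,935.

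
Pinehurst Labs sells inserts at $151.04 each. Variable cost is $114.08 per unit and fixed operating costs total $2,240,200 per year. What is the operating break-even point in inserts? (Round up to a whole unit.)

60,612 inserts

Unit CM = price − variable cost = $151.04 − $114.08 = $36.96.
Break-even volume = fixed costs ÷ CM per unit = $2,240,200 ÷ $36.96 = 60,611.47, so 60,612 inserts.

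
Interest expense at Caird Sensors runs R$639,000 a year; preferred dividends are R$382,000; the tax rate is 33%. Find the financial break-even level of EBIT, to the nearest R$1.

R$1,209,149

Preferred dividends are paid after tax, so their pre-tax equivalent is R$382,000 ÷ (1 − 0.33) = R$570,149.25.
EPS = 0 when EBIT covers interest plus the pre-tax preferred burden: R$639,000 + R$570,149.25 = R$1,209,149.25.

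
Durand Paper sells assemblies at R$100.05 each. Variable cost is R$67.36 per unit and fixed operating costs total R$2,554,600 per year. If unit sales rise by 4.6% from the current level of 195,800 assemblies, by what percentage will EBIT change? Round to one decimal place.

+7.7%

Total contribution margin = 195,800 × R$32.69 = R$6,400,702.00.
EBIT = R$6,400,702.00 − R$2,554,600 = R$3,846,102.00.
DOL = contribution ÷ EBIT = R$6,400,702.00 ÷ R$3,846,102.00 = 1.6642.
So EBIT moves 1.6642 × (+4.6%) = +7.7%.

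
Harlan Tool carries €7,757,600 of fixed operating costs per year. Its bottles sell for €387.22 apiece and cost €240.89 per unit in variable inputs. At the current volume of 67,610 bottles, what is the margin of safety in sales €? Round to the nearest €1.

Each unit contributes €387.22 − €240.89 = €146.33. Break-even units = €7,757,600 ÷ €146.33 = 53,014.42; break-even revenue = 53,014.42 × €387.22 = €20,528,243.50.
Actual sales revenue = 67,610 × €387.22 = €26,179,944.20.
Margin of safety = €26,179,944.20 − €20,528,243.50 = €5,651,701.

€5,651,701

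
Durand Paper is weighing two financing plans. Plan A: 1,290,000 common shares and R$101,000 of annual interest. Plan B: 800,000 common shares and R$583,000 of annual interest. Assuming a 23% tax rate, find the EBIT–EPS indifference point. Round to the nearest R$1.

At indifference, (EBIT − 101,000)(1 − t)/1,290,000 = (EBIT − 583,000)(1 − t)/800,000.
The (1 − t) factor cancels: (EBIT − 101,000) × 800,000 = (EBIT − 583,000) × 1,290,000.
EBIT × (1,290,000 − 800,000) = 583,000 × 1,290,000 − 101,000 × 800,000 = 671,270,000,000, so EBIT = 671,270,000,000 ÷ 490,000 = 1,369,938.78.

R$1,369,939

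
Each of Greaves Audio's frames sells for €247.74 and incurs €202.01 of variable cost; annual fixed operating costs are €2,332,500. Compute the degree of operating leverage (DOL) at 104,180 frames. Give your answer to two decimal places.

Contribution at this volume is 104,180 × €45.73 = €4,764,151.40.
EBIT = €4,764,151.40 − €2,332,500 = €2,431,651.40.
So DOL = total CM / EBIT = €4,764,151.40 / €2,431,651.40 = 1.9592.

1.96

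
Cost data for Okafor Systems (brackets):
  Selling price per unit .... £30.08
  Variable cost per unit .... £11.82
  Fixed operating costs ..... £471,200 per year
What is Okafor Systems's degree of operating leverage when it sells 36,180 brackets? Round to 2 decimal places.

Contribution at this volume is 36,180 × £18.26 = £660,646.80.
EBIT = £660,646.80 − £471,200 = £189,446.80.
Degree of operating leverage = £660,646.80 / £189,446.80 = 3.4872.

3.49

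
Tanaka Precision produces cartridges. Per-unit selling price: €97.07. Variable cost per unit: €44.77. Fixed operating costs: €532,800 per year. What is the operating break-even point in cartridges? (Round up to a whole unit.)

Each unit contributes €97.07 − €44.77 = €52.30.
Break-even Q = €532,800 / €52.30 = 10,187.38 → 10,188 cartridges.

10,188 cartridges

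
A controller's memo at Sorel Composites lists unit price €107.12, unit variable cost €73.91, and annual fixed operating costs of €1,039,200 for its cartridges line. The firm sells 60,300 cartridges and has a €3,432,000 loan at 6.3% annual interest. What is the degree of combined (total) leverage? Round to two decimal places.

2.68

Contribution at this volume is 60,300 × €33.21 = €2,002,563.00.
EBIT = €2,002,563.00 − €1,039,200 = €963,363.00. Interest = €216,216.00.
DOL = €2,002,563.00 ÷ €963,363.00 = 2.0787; DFL = €963,363.00 ÷ €747,147.00 = 1.2894.
Combined leverage = 2.0787 × 1.2894 = 2.6803.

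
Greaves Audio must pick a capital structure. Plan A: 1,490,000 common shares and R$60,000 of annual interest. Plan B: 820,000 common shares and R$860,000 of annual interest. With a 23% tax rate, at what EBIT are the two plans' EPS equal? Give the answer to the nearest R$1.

R$1,839,104

Set EPS_A = EPS_B: (EBIT − R$60,000)(1 − 0.23) ÷ 1,490,000 = (EBIT − R$860,000)(1 − 0.23) ÷ 820,000.
The (1 − t) factor cancels: (EBIT − 60,000) × 820,000 = (EBIT − 860,000) × 1,490,000.
EBIT × (1,490,000 − 820,000) = 860,000 × 1,490,000 − 60,000 × 820,000 = 1,232,200,000,000, so EBIT = 1,232,200,000,000 ÷ 670,000 = 1,839,104.48.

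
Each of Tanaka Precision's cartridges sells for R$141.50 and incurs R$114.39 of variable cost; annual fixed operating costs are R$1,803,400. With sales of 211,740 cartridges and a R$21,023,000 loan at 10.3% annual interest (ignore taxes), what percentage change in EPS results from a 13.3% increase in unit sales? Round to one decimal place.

+43.1%

At 211,740 units, contribution = 211,740 × R$27.11 = R$5,740,271.40.
Operating income = contribution − fixed costs = R$5,740,271.40 − R$1,803,400 = R$3,936,871.40.
Interest = R$2,165,369.00, so EBIT − I = R$1,771,502.40.
Degree of combined leverage = contribution ÷ (EBIT − I) = R$5,740,271.40 ÷ R$1,771,502.40 = 3.2403.
EPS therefore changes by 3.2403 × (+13.3%) = +43.1%.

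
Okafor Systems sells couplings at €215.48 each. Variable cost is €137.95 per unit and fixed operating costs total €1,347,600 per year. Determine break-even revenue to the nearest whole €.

€3,745,400

CM per unit = €215.48 − €137.95 = €77.53; CM ratio = €77.53 / €215.48 = 0.3598.
Break-even revenue = fixed costs × price ÷ CM = €1,347,600 × €215.48 ÷ €77.53 = €3,745,400.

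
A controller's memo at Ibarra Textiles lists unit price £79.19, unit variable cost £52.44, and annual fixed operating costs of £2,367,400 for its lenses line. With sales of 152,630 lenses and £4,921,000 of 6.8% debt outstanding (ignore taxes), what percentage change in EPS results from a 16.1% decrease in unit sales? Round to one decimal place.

-47.6%

Contribution at this volume is 152,630 × £26.75 = £4,082,852.50.
EBIT = £4,082,852.50 − £2,367,400 = £1,715,452.50.
Interest = £334,628.00, so EBIT − I = £1,380,824.50.
DCL = total CM / (EBIT − I) = £4,082,852.50 / £1,380,824.50 = 2.9568.
%ΔEPS = DCL × %ΔSales = 2.9568 × -16.1% = -47.6%.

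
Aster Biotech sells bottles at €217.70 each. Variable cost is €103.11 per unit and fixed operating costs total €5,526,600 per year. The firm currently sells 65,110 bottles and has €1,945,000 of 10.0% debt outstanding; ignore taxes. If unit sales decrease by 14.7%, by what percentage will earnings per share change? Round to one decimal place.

-63.0%

At 65,110 units, contribution = 65,110 × €114.59 = €7,460,954.90.
Operating income = contribution − fixed costs = €7,460,954.90 − €5,526,600 = €1,934,354.90.
After interest of €194,500.00, pre-tax earnings = €1,739,854.90.
Degree of combined leverage = contribution ÷ (EBIT − I) = €7,460,954.90 ÷ €1,739,854.90 = 4.2883.
%ΔEPS = DCL × %ΔSales = 4.2883 × -14.7% = -63.0%.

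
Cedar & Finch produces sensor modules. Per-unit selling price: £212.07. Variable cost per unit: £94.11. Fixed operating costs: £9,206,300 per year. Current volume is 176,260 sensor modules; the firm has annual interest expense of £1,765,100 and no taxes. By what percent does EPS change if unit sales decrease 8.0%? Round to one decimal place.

Contribution at this volume is 176,260 × £117.96 = £20,791,629.60.
Subtracting fixed costs: EBIT = £20,791,629.60 − £9,206,300 = £11,585,329.60.
After interest of £1,765,100.00, pre-tax earnings = £9,820,229.60.
DCL = total CM / (EBIT − I) = £20,791,629.60 / £9,820,229.60 = 2.1172.
EPS therefore changes by 2.1172 × (-8.0%) = -16.9%.

-16.9%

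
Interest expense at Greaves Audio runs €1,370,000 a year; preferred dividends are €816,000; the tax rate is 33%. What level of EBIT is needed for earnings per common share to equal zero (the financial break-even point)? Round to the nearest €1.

€2,587,910

Grossing the preferred dividend up to pre-tax terms: €816,000 / (1 − 0.33) = €1,217,910.45.
EPS = 0 when EBIT covers interest plus the pre-tax preferred burden: €1,370,000 + €1,217,910.45 = €2,587,910.45.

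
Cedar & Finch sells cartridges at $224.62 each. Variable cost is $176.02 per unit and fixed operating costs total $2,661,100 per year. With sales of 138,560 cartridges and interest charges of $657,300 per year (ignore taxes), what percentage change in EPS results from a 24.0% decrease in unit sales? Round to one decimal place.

-47.3%

At 138,560 units, contribution = 138,560 × $48.60 = $6,734,016.00.
Subtracting fixed costs: EBIT = $6,734,016.00 − $2,661,100 = $4,072,916.00.
Interest = $657,300.00, so EBIT − I = $3,415,616.00.
Degree of combined leverage = contribution ÷ (EBIT − I) = $6,734,016.00 ÷ $3,415,616.00 = 1.9715.
EPS therefore changes by 1.9715 × (-24.0%) = -47.3%.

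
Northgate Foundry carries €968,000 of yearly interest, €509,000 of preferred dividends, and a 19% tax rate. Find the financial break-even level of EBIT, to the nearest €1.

€1,596,395

Grossing the preferred dividend up to pre-tax terms: €509,000 / (1 − 0.19) = €628,395.06.
Financial break-even EBIT = interest + D_p ÷ (1 − t) = €968,000 + €628,395.06 = €1,596,395.06.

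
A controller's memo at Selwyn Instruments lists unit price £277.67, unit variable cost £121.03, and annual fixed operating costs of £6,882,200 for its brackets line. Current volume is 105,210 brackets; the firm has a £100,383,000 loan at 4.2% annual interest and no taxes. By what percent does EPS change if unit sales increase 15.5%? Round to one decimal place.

+47.5%

At 105,210 units, contribution = 105,210 × £156.64 = £16,480,094.40.
EBIT = £16,480,094.40 − £6,882,200 = £9,597,894.40.
Interest = £4,216,086.00, so EBIT − I = £5,381,808.40.
Degree of combined leverage = contribution ÷ (EBIT − I) = £16,480,094.40 ÷ £5,381,808.40 = 3.0622.
%ΔEPS = DCL × %ΔSales = 3.0622 × +15.5% = +47.5%.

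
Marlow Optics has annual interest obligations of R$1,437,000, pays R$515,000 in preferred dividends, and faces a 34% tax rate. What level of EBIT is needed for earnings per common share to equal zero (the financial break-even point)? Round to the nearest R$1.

R$2,217,303

Preferred dividends are paid after tax, so their pre-tax equivalent is R$515,000 ÷ (1 − 0.34) = R$780,303.03.
EPS = 0 when EBIT covers interest plus the pre-tax preferred burden: R$1,437,000 + R$780,303.03 = R$2,217,303.03.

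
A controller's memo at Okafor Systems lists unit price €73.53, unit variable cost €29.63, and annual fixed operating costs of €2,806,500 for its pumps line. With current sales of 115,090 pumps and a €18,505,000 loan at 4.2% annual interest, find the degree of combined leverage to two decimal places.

Total contribution margin = 115,090 × €43.90 = €5,052,451.00.
Subtracting fixed costs: EBIT = €5,052,451.00 − €2,806,500 = €2,245,951.00. Interest = €777,210.00, so EBIT − I = €1,468,741.00.
DCL = contribution ÷ (EBIT − I) = €5,052,451.00 ÷ €1,468,741.00 = 3.4400.

3.44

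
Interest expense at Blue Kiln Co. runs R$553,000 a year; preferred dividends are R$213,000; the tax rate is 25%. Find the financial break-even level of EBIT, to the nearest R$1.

Grossing the preferred dividend up to pre-tax terms: R$213,000 / (1 − 0.25) = R$284,000.00.
EPS = 0 when EBIT covers interest plus the pre-tax preferred burden: R$553,000 + R$284,000.00 = R$837,000.00.

R$837,000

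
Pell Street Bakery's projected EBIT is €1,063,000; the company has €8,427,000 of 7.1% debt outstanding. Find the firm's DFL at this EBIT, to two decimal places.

2.29

Annual interest charges come to €598,317.00.
Degree of financial leverage = EBIT / (EBIT − interest) = €1,063,000 / €464,683.00 = 2.2876.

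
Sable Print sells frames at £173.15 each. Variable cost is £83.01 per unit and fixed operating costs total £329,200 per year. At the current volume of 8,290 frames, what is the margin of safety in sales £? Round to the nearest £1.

£803,053

Each unit contributes £173.15 − £83.01 = £90.14. Break-even units = £329,200 ÷ £90.14 = 3,652.10; break-even revenue = 3,652.10 × £173.15 = £632,360.55.
Current sales = 8,290 × £173.15 = £1,435,413.50.
Margin of safety = £1,435,413.50 − £632,360.55 = £803,053.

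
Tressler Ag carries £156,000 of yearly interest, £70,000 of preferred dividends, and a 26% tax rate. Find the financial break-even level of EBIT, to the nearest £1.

Grossing the preferred dividend up to pre-tax terms: £70,000 / (1 − 0.26) = £94,594.59.
Financial break-even EBIT = interest + D_p ÷ (1 − t) = £156,000 + £94,594.59 = £250,594.59.

£250,595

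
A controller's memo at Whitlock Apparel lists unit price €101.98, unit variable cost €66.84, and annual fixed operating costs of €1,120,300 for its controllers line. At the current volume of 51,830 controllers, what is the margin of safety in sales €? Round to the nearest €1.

Unit CM = price − variable cost = €101.98 − €66.84 = €35.14. Break-even units = €1,120,300 ÷ €35.14 = 31,881.05; break-even revenue = 31,881.05 × €101.98 = €3,251,229.20.
Actual sales revenue = 51,830 × €101.98 = €5,285,623.40.
Margin of safety = €5,285,623.40 − €3,251,229.20 = €2,034,394.

€2,034,394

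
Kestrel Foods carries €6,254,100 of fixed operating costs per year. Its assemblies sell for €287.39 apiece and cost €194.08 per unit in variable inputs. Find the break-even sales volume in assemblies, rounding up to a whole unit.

Contribution margin per unit = €287.39 − €194.08 = €93.31.
Break-even Q = €6,254,100 / €93.31 = 67,024.97 → 67,025 assemblies.

67,025 assemblies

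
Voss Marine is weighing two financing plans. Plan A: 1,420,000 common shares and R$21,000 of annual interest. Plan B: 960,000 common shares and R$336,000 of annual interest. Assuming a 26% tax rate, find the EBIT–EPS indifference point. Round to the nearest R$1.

R$993,391

Set EPS_A = EPS_B: (EBIT − R$21,000)(1 − 0.26) ÷ 1,420,000 = (EBIT − R$336,000)(1 − 0.26) ÷ 960,000.
The (1 − t) factor cancels: (EBIT − 21,000) × 960,000 = (EBIT − 336,000) × 1,420,000.
EBIT × (1,420,000 − 960,000) = 336,000 × 1,420,000 − 21,000 × 960,000 = 456,960,000,000, so EBIT = 456,960,000,000 ÷ 460,000 = 993,391.30.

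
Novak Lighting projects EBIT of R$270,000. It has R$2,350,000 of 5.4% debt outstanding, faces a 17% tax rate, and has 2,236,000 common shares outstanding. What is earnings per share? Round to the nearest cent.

Pre-tax income = R$270,000 − R$126,900.00 = R$143,100.00.
After tax at 17%: net income = R$143,100.00 × 0.83 = R$118,773.00.
EPS = R$118,773.00 ÷ 2,236,000 = R$0.05.

R$0.05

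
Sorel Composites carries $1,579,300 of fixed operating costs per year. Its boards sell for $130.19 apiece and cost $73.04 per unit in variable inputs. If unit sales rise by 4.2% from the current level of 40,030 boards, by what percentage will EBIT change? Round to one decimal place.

Total contribution margin = 40,030 × $57.15 = $2,287,714.50.
EBIT = $2,287,714.50 − $1,579,300 = $708,414.50.
DOL = contribution ÷ EBIT = $2,287,714.50 ÷ $708,414.50 = 3.2293.
%ΔEBIT = DOL × %ΔSales = 3.2293 × +4.2% = +13.6%.

+13.6%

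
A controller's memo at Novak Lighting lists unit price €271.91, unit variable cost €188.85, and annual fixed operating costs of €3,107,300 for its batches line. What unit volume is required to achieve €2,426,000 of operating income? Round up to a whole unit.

66,619 batches

Each unit contributes €271.91 − €188.85 = €83.06.
Required volume = (fixed costs + target profit) ÷ CM = (€3,107,300 + €2,426,000) ÷ €83.06 = 66,618.11, so 66,619 batches.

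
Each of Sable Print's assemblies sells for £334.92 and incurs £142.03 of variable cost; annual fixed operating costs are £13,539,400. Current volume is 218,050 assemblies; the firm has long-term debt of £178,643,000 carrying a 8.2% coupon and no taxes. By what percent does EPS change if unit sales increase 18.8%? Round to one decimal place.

+57.0%

Total contribution margin = 218,050 × £192.89 = £42,059,664.50.
Subtracting fixed costs: EBIT = £42,059,664.50 − £13,539,400 = £28,520,264.50.
After interest of £14,648,726.00, pre-tax earnings = £13,871,538.50.
DCL = total CM / (EBIT − I) = £42,059,664.50 / £13,871,538.50 = 3.0321.
%ΔEPS = DCL × %ΔSales = 3.0321 × +18.8% = +57.0%.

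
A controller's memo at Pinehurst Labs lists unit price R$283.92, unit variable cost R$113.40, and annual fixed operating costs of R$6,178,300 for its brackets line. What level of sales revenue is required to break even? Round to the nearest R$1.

CM per unit = R$283.92 − R$113.40 = R$170.52; CM ratio = R$170.52 / R$283.92 = 0.6006.
Break-even sales = FC ÷ CM ratio = R$6,178,300 × R$283.92 / R$170.52 = R$10,287,022.

R$10,287,022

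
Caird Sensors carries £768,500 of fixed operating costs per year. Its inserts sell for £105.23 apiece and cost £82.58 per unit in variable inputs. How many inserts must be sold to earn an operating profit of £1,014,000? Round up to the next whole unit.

78,698 inserts

Unit CM = price − variable cost = £105.23 − £82.58 = £22.65.
Need Q such that Q × £22.65 − £768,500 = £1,014,000, i.e. Q = £1,782,500 / £22.65 = 78,697.57 → 78,698.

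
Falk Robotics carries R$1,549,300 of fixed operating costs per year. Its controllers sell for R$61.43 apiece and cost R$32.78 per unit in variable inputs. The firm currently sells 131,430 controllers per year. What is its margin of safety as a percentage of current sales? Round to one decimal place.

Contribution margin per unit = R$61.43 − R$32.78 = R$28.65. Break-even units = R$1,549,300 ÷ R$28.65 = 54,076.79; break-even revenue = 54,076.79 × R$61.43 = R$3,321,937.14.
Actual sales revenue = 131,430 × R$61.43 = R$8,073,744.90.
Margin of safety = (R$8,073,744.90 − R$3,321,937.14) ÷ R$8,073,744.90 = 58.9%.

58.9%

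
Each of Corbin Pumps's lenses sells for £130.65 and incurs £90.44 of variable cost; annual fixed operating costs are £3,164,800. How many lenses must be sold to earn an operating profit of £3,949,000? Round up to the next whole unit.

Unit CM = price − variable cost = £130.65 − £90.44 = £40.21.
Required volume = (fixed costs + target profit) ÷ CM = (£3,164,800 + £3,949,000) ÷ £40.21 = 176,916.19, so 176,917 lenses.

176,917 lenses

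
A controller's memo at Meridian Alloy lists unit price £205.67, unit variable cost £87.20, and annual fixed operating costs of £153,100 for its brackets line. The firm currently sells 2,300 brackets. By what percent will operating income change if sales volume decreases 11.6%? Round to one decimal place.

Total contribution margin = 2,300 × £118.47 = £272,481.00.
Operating income = contribution − fixed costs = £272,481.00 − £153,100 = £119,381.00.
Degree of operating leverage = £272,481.00 / £119,381.00 = 2.2824.
%ΔEBIT = DOL × %ΔSales = 2.2824 × -11.6% = -26.5%.

-26.5%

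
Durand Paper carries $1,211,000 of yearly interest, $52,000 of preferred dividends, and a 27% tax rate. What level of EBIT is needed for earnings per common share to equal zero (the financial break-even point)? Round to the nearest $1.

Grossing the preferred dividend up to pre-tax terms: $52,000 / (1 − 0.27) = $71,232.88.
Financial break-even EBIT = interest + D_p ÷ (1 − t) = $1,211,000 + $71,232.88 = $1,282,232.88.

$1,282,233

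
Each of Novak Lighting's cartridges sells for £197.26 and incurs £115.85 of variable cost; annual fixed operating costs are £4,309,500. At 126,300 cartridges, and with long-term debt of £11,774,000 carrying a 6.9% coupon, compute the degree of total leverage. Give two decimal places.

Contribution at this volume is 126,300 × £81.41 = £10,282,083.00.
Subtracting fixed costs: EBIT = £10,282,083.00 − £4,309,500 = £5,972,583.00. Interest = £812,406.00, so EBIT − I = £5,160,177.00.
Degree of total leverage = total CM / (EBIT − interest) = £10,282,083.00 / £5,160,177.00 = 1.9926.

1.99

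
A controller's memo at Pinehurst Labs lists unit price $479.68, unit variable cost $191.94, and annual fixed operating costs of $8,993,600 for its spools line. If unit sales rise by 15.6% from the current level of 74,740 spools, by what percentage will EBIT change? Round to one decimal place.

+26.8%

Total contribution margin = 74,740 × $287.74 = $21,505,687.60.
EBIT = $21,505,687.60 − $8,993,600 = $12,512,087.60.
DOL = contribution ÷ EBIT = $21,505,687.60 ÷ $12,512,087.60 = 1.7188.
So EBIT moves 1.7188 × (+15.6%) = +26.8%.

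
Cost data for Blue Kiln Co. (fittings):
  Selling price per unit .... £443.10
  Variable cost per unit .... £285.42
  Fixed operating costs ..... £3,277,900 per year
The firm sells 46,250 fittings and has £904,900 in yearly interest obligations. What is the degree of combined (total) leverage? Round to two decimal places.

Contribution at this volume is 46,250 × £157.68 = £7,292,700.00.
Operating income = contribution − fixed costs = £7,292,700.00 − £3,277,900 = £4,014,800.00. Interest = £904,900.00, so EBIT − I = £3,109,900.00.
DCL = contribution ÷ (EBIT − I) = £7,292,700.00 ÷ £3,109,900.00 = 2.3450.

2.34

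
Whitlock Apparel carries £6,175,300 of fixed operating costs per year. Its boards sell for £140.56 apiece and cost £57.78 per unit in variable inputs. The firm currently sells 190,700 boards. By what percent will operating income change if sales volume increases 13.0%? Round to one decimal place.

+21.4%

Total contribution margin = 190,700 × £82.78 = £15,786,146.00.
EBIT = £15,786,146.00 − £6,175,300 = £9,610,846.00.
So DOL = total CM / EBIT = £15,786,146.00 / £9,610,846.00 = 1.6425.
Operating income changes by 1.6425 × +13.0% = +21.4%.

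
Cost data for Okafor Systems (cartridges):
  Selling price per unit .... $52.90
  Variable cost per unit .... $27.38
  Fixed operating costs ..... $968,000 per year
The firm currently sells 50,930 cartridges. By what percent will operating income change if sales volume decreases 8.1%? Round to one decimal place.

-31.7%

Total contribution margin = 50,930 × $25.52 = $1,299,733.60.
Subtracting fixed costs: EBIT = $1,299,733.60 − $968,000 = $331,733.60.
DOL = contribution ÷ EBIT = $1,299,733.60 ÷ $331,733.60 = 3.9180.
%ΔEBIT = DOL × %ΔSales = 3.9180 × -8.1% = -31.7%.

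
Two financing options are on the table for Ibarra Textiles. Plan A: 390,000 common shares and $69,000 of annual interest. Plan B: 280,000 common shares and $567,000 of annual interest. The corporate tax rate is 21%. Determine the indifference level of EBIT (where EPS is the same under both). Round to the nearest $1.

At indifference, (EBIT − 69,000)(1 − t)/390,000 = (EBIT − 567,000)(1 − t)/280,000.
Cancelling (1 − t) and cross-multiplying: 280,000·(EBIT − 69,000) = 390,000·(EBIT − 567,000).
Solving, EBIT = (567,000·390,000 − 69,000·280,000) / (390,000 − 280,000) = 201,810,000,000 / 110,000 = 1,834,636.36.

$1,834,636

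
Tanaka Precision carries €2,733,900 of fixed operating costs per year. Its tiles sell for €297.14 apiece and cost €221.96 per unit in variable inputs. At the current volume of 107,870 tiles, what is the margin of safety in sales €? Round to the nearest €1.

Each unit contributes €297.14 − €221.96 = €75.18. Break-even units = €2,733,900 ÷ €75.18 = 36,364.72; break-even revenue = 36,364.72 × €297.14 = €10,805,414.29.
Actual sales revenue = 107,870 × €297.14 = €32,052,491.80.
Margin of safety = €32,052,491.80 − €10,805,414.29 = €21,247,078.

€21,247,078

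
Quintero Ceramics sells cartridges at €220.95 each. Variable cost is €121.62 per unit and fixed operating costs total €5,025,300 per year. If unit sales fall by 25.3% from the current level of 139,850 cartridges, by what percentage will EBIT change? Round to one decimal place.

-39.6%

Contribution at this volume is 139,850 × €99.33 = €13,891,300.50.
EBIT = €13,891,300.50 − €5,025,300 = €8,866,000.50.
Degree of operating leverage = €13,891,300.50 / €8,866,000.50 = 1.5668.
So EBIT moves 1.5668 × (-25.3%) = -39.6%.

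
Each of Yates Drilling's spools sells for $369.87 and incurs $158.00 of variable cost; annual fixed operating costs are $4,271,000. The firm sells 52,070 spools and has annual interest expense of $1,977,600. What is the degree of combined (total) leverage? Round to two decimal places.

At 52,070 units, contribution = 52,070 × $211.87 = $11,032,070.90.
EBIT = $11,032,070.90 − $4,271,000 = $6,761,070.90. Interest = $1,977,600.00, so EBIT − I = $4,783,470.90.
DCL = contribution ÷ (EBIT − I) = $11,032,070.90 ÷ $4,783,470.90 = 2.3063.

2.31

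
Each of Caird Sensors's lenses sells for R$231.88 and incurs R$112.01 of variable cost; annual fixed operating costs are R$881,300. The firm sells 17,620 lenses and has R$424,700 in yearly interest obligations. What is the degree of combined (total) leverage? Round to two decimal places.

2.62

Contribution at this volume is 17,620 × R$119.87 = R$2,112,109.40.
Operating income = contribution − fixed costs = R$2,112,109.40 − R$881,300 = R$1,230,809.40. Interest = R$424,700.00, so EBIT − I = R$806,109.40.
Degree of total leverage = total CM / (EBIT − interest) = R$2,112,109.40 / R$806,109.40 = 2.6201.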